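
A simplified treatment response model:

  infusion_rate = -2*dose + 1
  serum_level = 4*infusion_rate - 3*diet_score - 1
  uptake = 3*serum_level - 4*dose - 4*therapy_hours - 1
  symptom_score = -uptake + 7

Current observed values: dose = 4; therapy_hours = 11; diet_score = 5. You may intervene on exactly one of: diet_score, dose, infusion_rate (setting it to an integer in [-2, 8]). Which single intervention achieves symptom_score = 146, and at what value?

Intervening on diet_score: with other inputs at their observed values, symptom_score = 9*diet_score + 155. Solving for 146 gives diet_score = -1, within [-2, 8].
Intervening on dose: symptom_score = 28*dose + 88. Reaching 146 requires dose = 29/14, not an integer.
Intervening on infusion_rate: symptom_score = -12*infusion_rate + 116. Reaching 146 requires infusion_rate = -5/2, not an integer.

set diet_score = -1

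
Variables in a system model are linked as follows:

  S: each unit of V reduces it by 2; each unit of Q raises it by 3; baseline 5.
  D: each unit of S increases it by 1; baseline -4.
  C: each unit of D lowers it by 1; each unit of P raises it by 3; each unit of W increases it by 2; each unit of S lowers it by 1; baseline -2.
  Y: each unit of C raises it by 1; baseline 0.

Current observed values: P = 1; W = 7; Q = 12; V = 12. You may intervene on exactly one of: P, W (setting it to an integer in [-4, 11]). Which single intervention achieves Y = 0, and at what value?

set P = 6

Intervening on P: with other inputs at their observed values, Y = 3*P - 18. Solving for 0 gives P = 6, within [-4, 11].
Intervening on W: Y = 2*W - 29. Reaching 0 requires W = 29/2, not an integer.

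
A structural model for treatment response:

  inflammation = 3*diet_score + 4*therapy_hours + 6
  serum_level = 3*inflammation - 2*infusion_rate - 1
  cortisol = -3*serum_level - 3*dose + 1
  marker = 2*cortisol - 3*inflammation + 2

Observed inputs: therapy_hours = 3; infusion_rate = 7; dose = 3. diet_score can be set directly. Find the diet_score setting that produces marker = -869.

Substituting into the inflammation equation gives inflammation = 3*diet_score + 18.
So serum_level = 9*diet_score + 39.
Substituting into the cortisol equation gives cortisol = -27*diet_score - 125.
This gives marker = -63*diet_score - 302.
Solve -63*diet_score - 302 = -869: diet_score = (-869 + 302) / -63 = 9.

diet_score = 9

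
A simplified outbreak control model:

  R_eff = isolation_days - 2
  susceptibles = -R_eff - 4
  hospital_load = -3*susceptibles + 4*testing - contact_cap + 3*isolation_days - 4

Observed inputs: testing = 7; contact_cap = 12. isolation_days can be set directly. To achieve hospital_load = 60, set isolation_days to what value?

isolation_days = 7

Substituting into the susceptibles equation gives susceptibles = -isolation_days - 2.
Substituting into the hospital_load equation gives hospital_load = 6*isolation_days + 18.
Solve 6*isolation_days + 18 = 60: isolation_days = (60 - 18) / 6 = 7.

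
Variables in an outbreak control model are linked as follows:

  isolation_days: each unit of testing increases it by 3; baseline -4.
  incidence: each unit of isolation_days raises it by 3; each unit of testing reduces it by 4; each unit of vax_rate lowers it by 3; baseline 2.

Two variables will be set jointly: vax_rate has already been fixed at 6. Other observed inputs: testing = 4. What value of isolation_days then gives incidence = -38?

isolation_days = -2

With vax_rate held at 6:
Intervening on isolation_days fixes its value directly, overriding its dependence on testing.
Substituting into the incidence equation gives incidence = 3*isolation_days - 32.
Solve 3*isolation_days - 32 = -38: isolation_days = (-38 + 32) / 3 = -2.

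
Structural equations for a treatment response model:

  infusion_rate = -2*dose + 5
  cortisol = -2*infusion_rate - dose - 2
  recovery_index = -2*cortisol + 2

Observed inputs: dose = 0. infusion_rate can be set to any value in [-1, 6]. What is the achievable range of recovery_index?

Intervening on infusion_rate fixes its value directly, overriding its dependence on dose.
Substituting into the cortisol equation gives cortisol = -2*infusion_rate - 2.
recovery_index becomes 4*infusion_rate + 6.
Linear in infusion_rate, so extremes are at the endpoints: infusion_rate = -1 gives recovery_index = 2; infusion_rate = 6 gives recovery_index = 30.

2 to 30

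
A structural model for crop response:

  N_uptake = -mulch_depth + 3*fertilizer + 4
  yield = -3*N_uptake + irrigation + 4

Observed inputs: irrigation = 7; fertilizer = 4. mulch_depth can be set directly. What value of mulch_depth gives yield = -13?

Substituting into the N_uptake equation gives N_uptake = -mulch_depth + 16.
Substituting into the yield equation gives yield = 3*mulch_depth - 37.
Solve 3*mulch_depth - 37 = -13: mulch_depth = (-13 + 37) / 3 = 8.

mulch_depth = 8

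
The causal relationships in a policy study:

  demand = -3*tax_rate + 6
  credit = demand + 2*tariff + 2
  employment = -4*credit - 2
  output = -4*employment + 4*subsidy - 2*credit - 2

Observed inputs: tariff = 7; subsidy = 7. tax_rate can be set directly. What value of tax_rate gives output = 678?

tax_rate = -8

Substituting into the credit equation gives credit = -3*tax_rate + 22.
employment becomes 12*tax_rate - 90.
So output = -42*tax_rate + 342.
Solve -42*tax_rate + 342 = 678: tax_rate = (678 - 342) / -42 = -8.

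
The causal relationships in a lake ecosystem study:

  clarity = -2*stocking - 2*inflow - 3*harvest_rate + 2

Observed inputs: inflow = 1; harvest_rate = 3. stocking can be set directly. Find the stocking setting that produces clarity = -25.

stocking = 8

Substituting into the clarity equation gives clarity = -2*stocking - 9.
Solve -2*stocking - 9 = -25: stocking = (-25 + 9) / -2 = 8.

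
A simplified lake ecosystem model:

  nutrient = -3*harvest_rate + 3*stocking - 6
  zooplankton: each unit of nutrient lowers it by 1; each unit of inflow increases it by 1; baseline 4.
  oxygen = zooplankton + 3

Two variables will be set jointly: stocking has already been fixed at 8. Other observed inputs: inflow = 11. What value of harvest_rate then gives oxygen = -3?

harvest_rate = -1

With stocking held at 8:
Substituting into the nutrient equation gives nutrient = -3*harvest_rate + 18.
zooplankton becomes 3*harvest_rate - 3.
Substituting into the oxygen equation gives oxygen = 3*harvest_rate.
Solve 3*harvest_rate = -3: harvest_rate = -3 / 3 = -1.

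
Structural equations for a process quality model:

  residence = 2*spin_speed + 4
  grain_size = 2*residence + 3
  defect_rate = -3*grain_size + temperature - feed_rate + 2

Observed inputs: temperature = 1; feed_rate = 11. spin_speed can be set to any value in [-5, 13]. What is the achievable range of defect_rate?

Substituting into the grain_size equation gives grain_size = 4*spin_speed + 11.
Substituting into the defect_rate equation gives defect_rate = -12*spin_speed - 41.
Linear in spin_speed, so extremes are at the endpoints: spin_speed = -5 gives defect_rate = 19; spin_speed = 13 gives defect_rate = -197.

-197 to 19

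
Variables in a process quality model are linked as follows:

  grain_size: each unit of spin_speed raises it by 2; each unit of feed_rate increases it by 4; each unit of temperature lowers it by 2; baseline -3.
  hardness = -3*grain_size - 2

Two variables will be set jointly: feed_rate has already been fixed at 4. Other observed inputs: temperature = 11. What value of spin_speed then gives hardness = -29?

spin_speed = 9

With feed_rate held at 4:
Substituting into the grain_size equation gives grain_size = 2*spin_speed - 9.
Substituting into the hardness equation gives hardness = -6*spin_speed + 25.
Solve -6*spin_speed + 25 = -29: spin_speed = (-29 - 25) / -6 = 9.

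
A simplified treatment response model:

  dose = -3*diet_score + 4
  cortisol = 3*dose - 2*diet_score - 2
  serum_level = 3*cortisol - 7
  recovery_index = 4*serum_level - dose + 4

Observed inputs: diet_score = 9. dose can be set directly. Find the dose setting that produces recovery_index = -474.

Intervening on dose fixes its value directly, overriding its dependence on diet_score.
Substituting into the cortisol equation gives cortisol = 3*dose - 20.
So serum_level = 9*dose - 67.
So recovery_index = 35*dose - 264.
Solve 35*dose - 264 = -474: dose = (-474 + 264) / 35 = -6.

dose = -6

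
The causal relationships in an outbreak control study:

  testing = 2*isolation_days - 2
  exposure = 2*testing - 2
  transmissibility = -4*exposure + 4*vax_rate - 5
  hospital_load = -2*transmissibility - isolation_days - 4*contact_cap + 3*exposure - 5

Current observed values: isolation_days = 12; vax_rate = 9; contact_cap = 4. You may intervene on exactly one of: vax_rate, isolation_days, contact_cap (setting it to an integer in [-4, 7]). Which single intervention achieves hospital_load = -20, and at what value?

set isolation_days = 3

Intervening on vax_rate: hospital_load = -8*vax_rate + 439. Reaching -20 requires vax_rate = 459/8, not an integer.
Intervening on isolation_days: with other inputs at their observed values, hospital_load = 43*isolation_days - 149. Solving for -20 gives isolation_days = 3, within [-4, 7].
Intervening on contact_cap: hospital_load = -4*contact_cap + 383. Reaching -20 requires contact_cap = 403/4, not an integer.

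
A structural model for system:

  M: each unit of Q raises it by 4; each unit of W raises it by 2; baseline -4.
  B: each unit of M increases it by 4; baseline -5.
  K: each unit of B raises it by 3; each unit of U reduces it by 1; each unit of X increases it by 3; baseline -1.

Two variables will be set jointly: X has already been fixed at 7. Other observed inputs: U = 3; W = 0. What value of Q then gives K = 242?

Q = 6

With X held at 7:
Substituting into the M equation gives M = 4*Q - 4.
Substituting into the B equation gives B = 16*Q - 21.
Substituting into the K equation gives K = 48*Q - 46.
Solve 48*Q - 46 = 242: Q = (242 + 46) / 48 = 6.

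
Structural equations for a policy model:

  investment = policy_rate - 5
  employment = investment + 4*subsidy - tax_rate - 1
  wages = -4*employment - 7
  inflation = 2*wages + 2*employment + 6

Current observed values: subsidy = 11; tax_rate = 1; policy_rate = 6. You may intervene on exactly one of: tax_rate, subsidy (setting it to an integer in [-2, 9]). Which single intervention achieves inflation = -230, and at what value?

set tax_rate = 7

Intervening on tax_rate: with other inputs at their observed values, inflation = 6*tax_rate - 272. Solving for -230 gives tax_rate = 7, within [-2, 9].
Intervening on subsidy: inflation = -24*subsidy - 2. Reaching -230 requires subsidy = 19/2, not an integer.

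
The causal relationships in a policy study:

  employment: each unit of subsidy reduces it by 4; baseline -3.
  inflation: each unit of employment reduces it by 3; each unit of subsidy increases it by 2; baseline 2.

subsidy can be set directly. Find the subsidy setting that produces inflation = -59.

Substituting into the inflation equation gives inflation = 14*subsidy + 11.
Solve 14*subsidy + 11 = -59: subsidy = (-59 - 11) / 14 = -5.

subsidy = -5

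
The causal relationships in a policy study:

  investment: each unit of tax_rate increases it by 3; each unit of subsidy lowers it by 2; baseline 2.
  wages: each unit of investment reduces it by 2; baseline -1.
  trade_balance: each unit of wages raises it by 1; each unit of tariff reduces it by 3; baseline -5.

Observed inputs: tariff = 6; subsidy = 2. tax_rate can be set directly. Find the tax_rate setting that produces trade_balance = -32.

tax_rate = 2

Substituting into the investment equation gives investment = 3*tax_rate - 2.
So wages = -6*tax_rate + 3.
Substituting into the trade_balance equation gives trade_balance = -6*tax_rate - 20.
Solve -6*tax_rate - 20 = -32: tax_rate = (-32 + 20) / -6 = 2.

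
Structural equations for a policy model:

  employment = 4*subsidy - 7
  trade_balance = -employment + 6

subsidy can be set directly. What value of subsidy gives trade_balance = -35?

subsidy = 12

Substituting into the trade_balance equation gives trade_balance = -4*subsidy + 13.
Solve -4*subsidy + 13 = -35: subsidy = (-35 - 13) / -4 = 12.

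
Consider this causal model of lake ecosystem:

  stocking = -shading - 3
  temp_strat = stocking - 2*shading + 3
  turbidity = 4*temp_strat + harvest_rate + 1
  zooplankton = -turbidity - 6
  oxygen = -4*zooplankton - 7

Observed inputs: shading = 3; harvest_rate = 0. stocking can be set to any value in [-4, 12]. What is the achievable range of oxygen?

-91 to 165

Intervening on stocking fixes its value directly, overriding its dependence on shading.
Substituting into the temp_strat equation gives temp_strat = stocking - 3.
Substituting into the turbidity equation gives turbidity = 4*stocking - 11.
So zooplankton = -4*stocking + 5.
Substituting into the oxygen equation gives oxygen = 16*stocking - 27.
Linear in stocking, so extremes are at the endpoints: stocking = -4 gives oxygen = -91; stocking = 12 gives oxygen = 165.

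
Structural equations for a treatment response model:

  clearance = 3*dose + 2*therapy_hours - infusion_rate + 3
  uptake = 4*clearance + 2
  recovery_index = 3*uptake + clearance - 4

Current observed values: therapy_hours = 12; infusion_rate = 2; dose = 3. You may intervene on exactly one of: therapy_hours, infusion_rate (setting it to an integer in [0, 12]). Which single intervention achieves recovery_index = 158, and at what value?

set therapy_hours = 1

Intervening on therapy_hours: with other inputs at their observed values, recovery_index = 26*therapy_hours + 132. Solving for 158 gives therapy_hours = 1, within [0, 12].
Intervening on infusion_rate: recovery_index = -13*infusion_rate + 470. Reaching 158 requires infusion_rate = 24, outside [0, 12].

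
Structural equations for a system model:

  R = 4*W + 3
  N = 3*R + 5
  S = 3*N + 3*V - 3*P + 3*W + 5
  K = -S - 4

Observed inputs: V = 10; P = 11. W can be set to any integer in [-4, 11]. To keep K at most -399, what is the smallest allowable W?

W = 9

Substituting into the N equation gives N = 12*W + 14.
Substituting into the S equation gives S = 39*W + 44.
Substituting into the K equation gives K = -39*W - 48.
Require -39*W - 48 ≤ -399, so W ≥ 9.
The smallest integer in [-4, 11] satisfying this is 9.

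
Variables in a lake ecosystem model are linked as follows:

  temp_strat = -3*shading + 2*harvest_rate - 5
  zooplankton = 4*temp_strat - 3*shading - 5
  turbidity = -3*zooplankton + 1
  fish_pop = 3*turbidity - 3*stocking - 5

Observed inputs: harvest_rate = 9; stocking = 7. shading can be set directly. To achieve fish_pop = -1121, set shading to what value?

shading = -5

Substituting into the temp_strat equation gives temp_strat = -3*shading + 13.
Substituting into the zooplankton equation gives zooplankton = -15*shading + 47.
turbidity becomes 45*shading - 140.
This gives fish_pop = 135*shading - 446.
Solve 135*shading - 446 = -1121: shading = (-1121 + 446) / 135 = -5.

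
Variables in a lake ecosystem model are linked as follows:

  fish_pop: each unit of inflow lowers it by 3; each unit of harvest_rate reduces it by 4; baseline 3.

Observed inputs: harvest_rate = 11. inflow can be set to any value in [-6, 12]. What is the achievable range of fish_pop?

Substituting into the fish_pop equation gives fish_pop = -3*inflow - 41.
Linear in inflow, so extremes are at the endpoints: inflow = -6 gives fish_pop = -23; inflow = 12 gives fish_pop = -77.

-77 to -23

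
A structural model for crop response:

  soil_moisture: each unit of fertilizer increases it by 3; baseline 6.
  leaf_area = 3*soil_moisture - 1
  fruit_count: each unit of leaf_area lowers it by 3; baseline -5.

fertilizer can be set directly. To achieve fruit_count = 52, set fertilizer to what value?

Substituting into the leaf_area equation gives leaf_area = 9*fertilizer + 17.
This gives fruit_count = -27*fertilizer - 56.
Solve -27*fertilizer - 56 = 52: fertilizer = (52 + 56) / -27 = -4.

fertilizer = -4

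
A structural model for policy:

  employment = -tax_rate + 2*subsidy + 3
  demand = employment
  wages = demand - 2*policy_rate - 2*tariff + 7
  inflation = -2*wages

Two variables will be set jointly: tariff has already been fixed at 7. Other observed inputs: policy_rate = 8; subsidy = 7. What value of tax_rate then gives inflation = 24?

tax_rate = 6

With tariff held at 7:
Substituting into the employment equation gives employment = -tax_rate + 17.
demand becomes -tax_rate + 17.
So wages = -tax_rate - 6.
Substituting into the inflation equation gives inflation = 2*tax_rate + 12.
Solve 2*tax_rate + 12 = 24: tax_rate = (24 - 12) / 2 = 6.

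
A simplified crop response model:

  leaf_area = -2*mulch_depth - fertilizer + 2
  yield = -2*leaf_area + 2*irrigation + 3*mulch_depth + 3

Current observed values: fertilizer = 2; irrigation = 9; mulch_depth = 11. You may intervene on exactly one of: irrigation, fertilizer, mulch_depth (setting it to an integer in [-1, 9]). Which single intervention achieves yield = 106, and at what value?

Intervening on irrigation: yield = 2*irrigation + 80. Reaching 106 requires irrigation = 13, outside [-1, 9].
Intervening on fertilizer: with other inputs at their observed values, yield = 2*fertilizer + 94. Solving for 106 gives fertilizer = 6, within [-1, 9].
Intervening on mulch_depth: yield = 7*mulch_depth + 21. Reaching 106 requires mulch_depth = 85/7, not an integer.

set fertilizer = 6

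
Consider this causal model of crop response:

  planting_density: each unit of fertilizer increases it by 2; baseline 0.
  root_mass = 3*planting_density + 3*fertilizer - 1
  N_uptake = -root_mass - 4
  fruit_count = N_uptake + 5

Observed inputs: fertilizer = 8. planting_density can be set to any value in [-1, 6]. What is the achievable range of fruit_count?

Intervening on planting_density fixes its value directly, overriding its dependence on fertilizer.
Substituting into the root_mass equation gives root_mass = 3*planting_density + 23.
Substituting into the N_uptake equation gives N_uptake = -3*planting_density - 27.
Substituting into the fruit_count equation gives fruit_count = -3*planting_density - 22.
Linear in planting_density, so extremes are at the endpoints: planting_density = -1 gives fruit_count = -19; planting_density = 6 gives fruit_count = -40.

-40 to -19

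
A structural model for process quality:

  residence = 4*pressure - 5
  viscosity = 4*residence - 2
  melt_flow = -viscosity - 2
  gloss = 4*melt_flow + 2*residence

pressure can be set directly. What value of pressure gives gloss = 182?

Substituting into the viscosity equation gives viscosity = 16*pressure - 22.
This gives melt_flow = -16*pressure + 20.
gloss becomes -56*pressure + 70.
Solve -56*pressure + 70 = 182: pressure = (182 - 70) / -56 = -2.

pressure = -2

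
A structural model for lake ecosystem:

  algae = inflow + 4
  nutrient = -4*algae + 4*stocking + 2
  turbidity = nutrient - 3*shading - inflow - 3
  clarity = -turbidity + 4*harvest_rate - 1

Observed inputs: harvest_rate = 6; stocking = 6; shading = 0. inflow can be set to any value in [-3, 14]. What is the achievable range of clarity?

Substituting into the nutrient equation gives nutrient = -4*inflow + 10.
turbidity becomes -5*inflow + 7.
This gives clarity = 5*inflow + 16.
Linear in inflow, so extremes are at the endpoints: inflow = -3 gives clarity = 1; inflow = 14 gives clarity = 86.

1 to 86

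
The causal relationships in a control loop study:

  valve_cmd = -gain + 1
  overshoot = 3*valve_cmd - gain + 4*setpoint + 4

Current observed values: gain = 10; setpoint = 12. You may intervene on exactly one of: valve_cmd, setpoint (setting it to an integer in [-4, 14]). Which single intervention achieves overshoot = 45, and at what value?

Intervening on valve_cmd: with other inputs at their observed values, overshoot = 3*valve_cmd + 42. Solving for 45 gives valve_cmd = 1, within [-4, 14].
Intervening on setpoint: overshoot = 4*setpoint - 33. Reaching 45 requires setpoint = 39/2, not an integer.

set valve_cmd = 1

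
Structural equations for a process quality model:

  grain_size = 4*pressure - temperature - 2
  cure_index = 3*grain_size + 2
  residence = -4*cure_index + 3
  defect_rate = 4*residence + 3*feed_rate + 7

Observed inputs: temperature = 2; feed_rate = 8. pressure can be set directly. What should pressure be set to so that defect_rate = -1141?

Substituting into the grain_size equation gives grain_size = 4*pressure - 4.
Substituting into the cure_index equation gives cure_index = 12*pressure - 10.
Substituting into the residence equation gives residence = -48*pressure + 43.
defect_rate becomes -192*pressure + 203.
Solve -192*pressure + 203 = -1141: pressure = (-1141 - 203) / -192 = 7.

pressure = 7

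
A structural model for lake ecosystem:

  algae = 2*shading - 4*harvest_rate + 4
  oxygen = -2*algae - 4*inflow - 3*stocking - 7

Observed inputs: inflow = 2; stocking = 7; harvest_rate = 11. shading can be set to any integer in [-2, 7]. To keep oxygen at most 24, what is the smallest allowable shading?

Substituting into the algae equation gives algae = 2*shading - 40.
This gives oxygen = -4*shading + 44.
Require -4*shading + 44 ≤ 24, so shading ≥ 5.
The smallest integer in [-2, 7] satisfying this is 5.

shading = 5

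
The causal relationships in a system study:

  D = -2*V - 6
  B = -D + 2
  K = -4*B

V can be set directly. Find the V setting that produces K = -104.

Substituting into the B equation gives B = 2*V + 8.
Substituting into the K equation gives K = -8*V - 32.
Solve -8*V - 32 = -104: V = (-104 + 32) / -8 = 9.

V = 9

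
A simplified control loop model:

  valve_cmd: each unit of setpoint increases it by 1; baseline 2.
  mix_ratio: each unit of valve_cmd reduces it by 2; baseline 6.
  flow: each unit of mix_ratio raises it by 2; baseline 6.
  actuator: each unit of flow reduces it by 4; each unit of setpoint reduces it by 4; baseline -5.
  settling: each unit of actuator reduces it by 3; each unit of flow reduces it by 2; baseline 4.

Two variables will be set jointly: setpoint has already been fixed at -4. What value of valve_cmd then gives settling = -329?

valve_cmd = 12

With setpoint held at -4:
Intervening on valve_cmd fixes its value directly, overriding its dependence on setpoint.
Substituting into the flow equation gives flow = -4*valve_cmd + 18.
This gives actuator = 16*valve_cmd - 61.
This gives settling = -40*valve_cmd + 151.
Solve -40*valve_cmd + 151 = -329: valve_cmd = (-329 - 151) / -40 = 12.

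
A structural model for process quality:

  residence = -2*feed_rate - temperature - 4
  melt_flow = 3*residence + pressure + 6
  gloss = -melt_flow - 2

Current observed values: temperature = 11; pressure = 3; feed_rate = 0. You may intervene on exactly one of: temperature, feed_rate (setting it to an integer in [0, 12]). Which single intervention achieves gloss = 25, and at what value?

Intervening on temperature: with other inputs at their observed values, gloss = 3*temperature + 1. Solving for 25 gives temperature = 8, within [0, 12].
Intervening on feed_rate: gloss = 6*feed_rate + 34. Reaching 25 requires feed_rate = -3/2, not an integer.

set temperature = 8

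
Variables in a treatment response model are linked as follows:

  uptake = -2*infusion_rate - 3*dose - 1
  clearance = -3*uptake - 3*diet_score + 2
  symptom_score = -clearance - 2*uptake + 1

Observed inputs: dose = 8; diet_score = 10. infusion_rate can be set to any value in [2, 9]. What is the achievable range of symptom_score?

Substituting into the uptake equation gives uptake = -2*infusion_rate - 25.
Substituting into the clearance equation gives clearance = 6*infusion_rate + 47.
Substituting into the symptom_score equation gives symptom_score = -2*infusion_rate + 4.
Linear in infusion_rate, so extremes are at the endpoints: infusion_rate = 2 gives symptom_score = 0; infusion_rate = 9 gives symptom_score = -14.

-14 to 0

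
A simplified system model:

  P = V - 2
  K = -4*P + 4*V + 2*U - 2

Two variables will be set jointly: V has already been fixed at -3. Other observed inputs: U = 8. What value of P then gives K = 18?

P = -4

With V held at -3:
Intervening on P fixes its value directly, overriding its dependence on V.
Substituting into the K equation gives K = -4*P + 2.
Solve -4*P + 2 = 18: P = (18 - 2) / -4 = -4.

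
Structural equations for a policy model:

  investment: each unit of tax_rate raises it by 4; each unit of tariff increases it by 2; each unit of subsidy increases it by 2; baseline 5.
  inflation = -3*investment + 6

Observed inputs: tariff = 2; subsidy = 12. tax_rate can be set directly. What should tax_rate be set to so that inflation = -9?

tax_rate = -7

Substituting into the investment equation gives investment = 4*tax_rate + 33.
Substituting into the inflation equation gives inflation = -12*tax_rate - 93.
Solve -12*tax_rate - 93 = -9: tax_rate = (-9 + 93) / -12 = -7.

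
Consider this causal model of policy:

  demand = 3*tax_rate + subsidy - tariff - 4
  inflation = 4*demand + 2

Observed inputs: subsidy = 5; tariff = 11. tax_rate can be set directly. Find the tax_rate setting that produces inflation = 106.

Substituting into the demand equation gives demand = 3*tax_rate - 10.
So inflation = 12*tax_rate - 38.
Solve 12*tax_rate - 38 = 106: tax_rate = (106 + 38) / 12 = 12.

tax_rate = 12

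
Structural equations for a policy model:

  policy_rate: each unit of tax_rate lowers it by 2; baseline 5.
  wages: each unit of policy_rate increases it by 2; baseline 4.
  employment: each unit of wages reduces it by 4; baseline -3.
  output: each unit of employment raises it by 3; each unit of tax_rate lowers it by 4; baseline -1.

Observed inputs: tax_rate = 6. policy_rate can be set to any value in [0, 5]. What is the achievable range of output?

Intervening on policy_rate fixes its value directly, overriding its dependence on tax_rate.
Substituting into the employment equation gives employment = -8*policy_rate - 19.
Substituting into the output equation gives output = -24*policy_rate - 82.
Linear in policy_rate, so extremes are at the endpoints: policy_rate = 0 gives output = -82; policy_rate = 5 gives output = -202.

-202 to -82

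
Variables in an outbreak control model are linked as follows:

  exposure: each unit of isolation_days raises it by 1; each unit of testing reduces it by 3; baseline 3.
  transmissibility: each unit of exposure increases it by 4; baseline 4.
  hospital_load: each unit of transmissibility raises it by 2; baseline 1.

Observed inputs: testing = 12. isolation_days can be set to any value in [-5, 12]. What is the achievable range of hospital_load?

-295 to -159

Substituting into the exposure equation gives exposure = isolation_days - 33.
So transmissibility = 4*isolation_days - 128.
Substituting into the hospital_load equation gives hospital_load = 8*isolation_days - 255.
Linear in isolation_days, so extremes are at the endpoints: isolation_days = -5 gives hospital_load = -295; isolation_days = 12 gives hospital_load = -159.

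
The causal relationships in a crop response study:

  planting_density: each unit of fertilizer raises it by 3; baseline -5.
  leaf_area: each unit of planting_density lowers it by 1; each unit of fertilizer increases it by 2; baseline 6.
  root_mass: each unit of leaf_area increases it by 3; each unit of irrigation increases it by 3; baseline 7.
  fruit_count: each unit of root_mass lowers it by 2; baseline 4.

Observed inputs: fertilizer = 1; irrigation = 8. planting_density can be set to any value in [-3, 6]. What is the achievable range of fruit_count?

Intervening on planting_density fixes its value directly, overriding its dependence on fertilizer.
Substituting into the leaf_area equation gives leaf_area = -planting_density + 8.
So root_mass = -3*planting_density + 55.
fruit_count becomes 6*planting_density - 106.
Linear in planting_density, so extremes are at the endpoints: planting_density = -3 gives fruit_count = -124; planting_density = 6 gives fruit_count = -70.

-124 to -70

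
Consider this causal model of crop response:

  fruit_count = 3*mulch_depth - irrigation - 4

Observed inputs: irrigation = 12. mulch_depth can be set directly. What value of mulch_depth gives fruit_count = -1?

Substituting into the fruit_count equation gives fruit_count = 3*mulch_depth - 16.
Solve 3*mulch_depth - 16 = -1: mulch_depth = (-1 + 16) / 3 = 5.

mulch_depth = 5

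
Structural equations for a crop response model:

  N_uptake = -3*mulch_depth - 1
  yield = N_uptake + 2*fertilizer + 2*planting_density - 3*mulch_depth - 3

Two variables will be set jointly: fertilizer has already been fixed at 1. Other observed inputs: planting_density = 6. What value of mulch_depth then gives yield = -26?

mulch_depth = 6

With fertilizer held at 1:
Substituting into the yield equation gives yield = -6*mulch_depth + 10.
Solve -6*mulch_depth + 10 = -26: mulch_depth = (-26 - 10) / -6 = 6.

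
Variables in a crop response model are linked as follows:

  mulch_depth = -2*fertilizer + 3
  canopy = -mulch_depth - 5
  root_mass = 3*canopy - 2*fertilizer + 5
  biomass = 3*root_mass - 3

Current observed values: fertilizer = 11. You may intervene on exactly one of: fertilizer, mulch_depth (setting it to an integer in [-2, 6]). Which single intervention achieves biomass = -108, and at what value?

Intervening on fertilizer: biomass = 12*fertilizer - 60. Reaching -108 requires fertilizer = -4, outside [-2, 6].
Intervening on mulch_depth: with other inputs at their observed values, biomass = -9*mulch_depth - 99. Solving for -108 gives mulch_depth = 1, within [-2, 6].

set mulch_depth = 1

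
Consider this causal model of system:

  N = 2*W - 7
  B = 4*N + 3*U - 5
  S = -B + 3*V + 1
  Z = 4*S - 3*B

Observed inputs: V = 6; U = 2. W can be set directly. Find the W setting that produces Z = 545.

W = -5

Substituting into the B equation gives B = 8*W - 27.
Substituting into the S equation gives S = -8*W + 46.
This gives Z = -56*W + 265.
Solve -56*W + 265 = 545: W = (545 - 265) / -56 = -5.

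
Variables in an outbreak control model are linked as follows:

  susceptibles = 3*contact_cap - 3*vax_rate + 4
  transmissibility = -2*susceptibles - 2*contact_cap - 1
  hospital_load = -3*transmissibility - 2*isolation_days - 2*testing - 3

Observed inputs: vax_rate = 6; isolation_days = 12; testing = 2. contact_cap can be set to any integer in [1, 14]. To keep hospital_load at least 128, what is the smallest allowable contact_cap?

Substituting into the susceptibles equation gives susceptibles = 3*contact_cap - 14.
So transmissibility = -8*contact_cap + 27.
Substituting into the hospital_load equation gives hospital_load = 24*contact_cap - 112.
Require 24*contact_cap - 112 ≥ 128, so contact_cap ≥ 10.
The smallest integer in [1, 14] satisfying this is 10.

contact_cap = 10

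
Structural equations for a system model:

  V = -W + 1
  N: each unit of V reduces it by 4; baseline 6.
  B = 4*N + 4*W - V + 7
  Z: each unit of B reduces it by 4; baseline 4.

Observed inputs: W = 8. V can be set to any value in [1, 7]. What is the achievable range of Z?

Intervening on V fixes its value directly, overriding its dependence on W.
Substituting into the B equation gives B = -17*V + 63.
So Z = 68*V - 248.
Linear in V, so extremes are at the endpoints: V = 1 gives Z = -180; V = 7 gives Z = 228.

-180 to 228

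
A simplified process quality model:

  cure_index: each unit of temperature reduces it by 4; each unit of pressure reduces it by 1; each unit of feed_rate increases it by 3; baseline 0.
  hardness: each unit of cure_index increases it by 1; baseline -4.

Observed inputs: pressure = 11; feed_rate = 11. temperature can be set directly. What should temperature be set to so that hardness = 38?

temperature = -5

Substituting into the cure_index equation gives cure_index = -4*temperature + 22.
This gives hardness = -4*temperature + 18.
Solve -4*temperature + 18 = 38: temperature = (38 - 18) / -4 = -5.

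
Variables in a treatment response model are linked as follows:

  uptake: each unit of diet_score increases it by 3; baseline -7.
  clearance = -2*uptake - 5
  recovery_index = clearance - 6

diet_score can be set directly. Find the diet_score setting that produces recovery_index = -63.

diet_score = 11

Substituting into the clearance equation gives clearance = -6*diet_score + 9.
recovery_index becomes -6*diet_score + 3.
Solve -6*diet_score + 3 = -63: diet_score = (-63 - 3) / -6 = 11.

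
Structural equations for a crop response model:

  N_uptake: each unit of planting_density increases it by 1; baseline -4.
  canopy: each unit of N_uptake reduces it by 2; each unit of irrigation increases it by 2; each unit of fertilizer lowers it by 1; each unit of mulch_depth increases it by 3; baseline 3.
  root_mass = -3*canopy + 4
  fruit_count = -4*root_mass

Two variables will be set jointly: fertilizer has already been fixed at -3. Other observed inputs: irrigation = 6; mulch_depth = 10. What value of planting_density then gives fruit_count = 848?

planting_density = -8

With fertilizer held at -3:
Substituting into the canopy equation gives canopy = -2*planting_density + 56.
root_mass becomes 6*planting_density - 164.
This gives fruit_count = -24*planting_density + 656.
Solve -24*planting_density + 656 = 848: planting_density = (848 - 656) / -24 = -8.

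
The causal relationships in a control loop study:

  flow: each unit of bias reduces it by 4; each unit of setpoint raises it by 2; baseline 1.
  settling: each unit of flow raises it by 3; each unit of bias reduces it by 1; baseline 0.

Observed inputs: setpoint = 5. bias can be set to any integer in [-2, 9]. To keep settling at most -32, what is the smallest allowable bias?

Substituting into the flow equation gives flow = -4*bias + 11.
Substituting into the settling equation gives settling = -13*bias + 33.
Require -13*bias + 33 ≤ -32, so bias ≥ 5.
The smallest integer in [-2, 9] satisfying this is 5.

bias = 5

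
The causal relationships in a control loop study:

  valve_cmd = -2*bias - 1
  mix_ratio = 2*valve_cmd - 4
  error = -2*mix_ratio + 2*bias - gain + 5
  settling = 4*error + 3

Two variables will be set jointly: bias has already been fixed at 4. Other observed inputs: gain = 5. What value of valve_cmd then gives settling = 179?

With bias held at 4:
Intervening on valve_cmd fixes its value directly, overriding its dependence on bias.
Substituting into the error equation gives error = -4*valve_cmd + 16.
This gives settling = -16*valve_cmd + 67.
Solve -16*valve_cmd + 67 = 179: valve_cmd = (179 - 67) / -16 = -7.

valve_cmd = -7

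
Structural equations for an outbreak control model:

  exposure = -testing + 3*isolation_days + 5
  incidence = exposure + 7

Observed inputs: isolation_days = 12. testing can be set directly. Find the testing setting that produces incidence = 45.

testing = 3

Substituting into the exposure equation gives exposure = -testing + 41.
incidence becomes -testing + 48.
Solve -testing + 48 = 45: testing = (45 - 48) / -1 = 3.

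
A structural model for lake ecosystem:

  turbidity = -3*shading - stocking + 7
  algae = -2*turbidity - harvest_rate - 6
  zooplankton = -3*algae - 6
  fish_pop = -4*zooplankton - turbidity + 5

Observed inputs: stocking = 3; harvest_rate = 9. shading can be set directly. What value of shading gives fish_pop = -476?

shading = -3

Substituting into the turbidity equation gives turbidity = -3*shading + 4.
This gives algae = 6*shading - 23.
This gives zooplankton = -18*shading + 63.
Substituting into the fish_pop equation gives fish_pop = 75*shading - 251.
Solve 75*shading - 251 = -476: shading = (-476 + 251) / 75 = -3.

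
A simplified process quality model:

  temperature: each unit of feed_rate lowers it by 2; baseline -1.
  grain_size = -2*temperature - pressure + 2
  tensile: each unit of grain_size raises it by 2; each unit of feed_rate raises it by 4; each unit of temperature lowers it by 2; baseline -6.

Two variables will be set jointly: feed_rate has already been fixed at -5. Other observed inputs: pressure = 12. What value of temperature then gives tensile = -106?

With feed_rate held at -5:
Intervening on temperature fixes its value directly, overriding its dependence on feed_rate.
Substituting into the grain_size equation gives grain_size = -2*temperature - 10.
Substituting into the tensile equation gives tensile = -6*temperature - 46.
Solve -6*temperature - 46 = -106: temperature = (-106 + 46) / -6 = 10.

temperature = 10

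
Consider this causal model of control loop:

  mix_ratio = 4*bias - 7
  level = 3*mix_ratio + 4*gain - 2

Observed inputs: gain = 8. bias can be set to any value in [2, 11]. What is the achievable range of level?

Substituting into the level equation gives level = 12*bias + 9.
Linear in bias, so extremes are at the endpoints: bias = 2 gives level = 33; bias = 11 gives level = 141.

33 to 141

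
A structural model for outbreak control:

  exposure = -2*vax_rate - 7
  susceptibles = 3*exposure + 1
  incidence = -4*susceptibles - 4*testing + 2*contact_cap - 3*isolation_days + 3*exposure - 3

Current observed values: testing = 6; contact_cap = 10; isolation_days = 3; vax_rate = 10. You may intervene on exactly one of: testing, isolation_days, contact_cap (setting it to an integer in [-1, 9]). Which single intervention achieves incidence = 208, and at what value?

set isolation_days = 8

Intervening on testing: incidence = -4*testing + 247. Reaching 208 requires testing = 39/4, not an integer.
Intervening on isolation_days: with other inputs at their observed values, incidence = -3*isolation_days + 232. Solving for 208 gives isolation_days = 8, within [-1, 9].
Intervening on contact_cap: incidence = 2*contact_cap + 203. Reaching 208 requires contact_cap = 5/2, not an integer.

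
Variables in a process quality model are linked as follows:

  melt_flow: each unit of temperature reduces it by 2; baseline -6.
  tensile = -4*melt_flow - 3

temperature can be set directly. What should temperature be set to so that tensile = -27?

temperature = -6

Substituting into the tensile equation gives tensile = 8*temperature + 21.
Solve 8*temperature + 21 = -27: temperature = (-27 - 21) / 8 = -6.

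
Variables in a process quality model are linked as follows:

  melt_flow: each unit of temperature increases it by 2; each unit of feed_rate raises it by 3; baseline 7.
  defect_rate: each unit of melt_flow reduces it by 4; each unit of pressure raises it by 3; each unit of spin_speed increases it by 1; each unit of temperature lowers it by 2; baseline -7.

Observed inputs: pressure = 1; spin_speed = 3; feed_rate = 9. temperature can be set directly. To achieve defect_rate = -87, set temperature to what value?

Substituting into the melt_flow equation gives melt_flow = 2*temperature + 34.
Substituting into the defect_rate equation gives defect_rate = -10*temperature - 137.
Solve -10*temperature - 137 = -87: temperature = (-87 + 137) / -10 = -5.

temperature = -5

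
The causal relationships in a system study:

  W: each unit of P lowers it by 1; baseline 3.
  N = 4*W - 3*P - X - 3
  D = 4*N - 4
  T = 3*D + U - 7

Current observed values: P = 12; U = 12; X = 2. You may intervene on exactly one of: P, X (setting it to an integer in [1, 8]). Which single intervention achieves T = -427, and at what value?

set P = 6

Intervening on P: with other inputs at their observed values, T = -84*P + 77. Solving for -427 gives P = 6, within [1, 8].
Intervening on X: T = -12*X - 907. Reaching -427 requires X = -40, outside [1, 8].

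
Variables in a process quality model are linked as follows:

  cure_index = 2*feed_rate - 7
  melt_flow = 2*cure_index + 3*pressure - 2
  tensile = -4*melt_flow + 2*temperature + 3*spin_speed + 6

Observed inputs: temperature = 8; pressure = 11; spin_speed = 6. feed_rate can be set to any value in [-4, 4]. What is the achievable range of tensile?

-92 to 36

Substituting into the melt_flow equation gives melt_flow = 4*feed_rate + 17.
So tensile = -16*feed_rate - 28.
Linear in feed_rate, so extremes are at the endpoints: feed_rate = -4 gives tensile = 36; feed_rate = 4 gives tensile = -92.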